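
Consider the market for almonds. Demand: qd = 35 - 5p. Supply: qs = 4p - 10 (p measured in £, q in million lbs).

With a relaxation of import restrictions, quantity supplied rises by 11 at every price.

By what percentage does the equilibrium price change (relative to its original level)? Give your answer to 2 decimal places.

Initially, 35 - 5p = 4p - 10, so 45 = 9p and p = 5, q = 10.
With the change applied: demand qd = 35 - 5p, supply qs = 4p + 1.
Setting them equal: 35 - 5p = 4p + 1 → 34 = 9p, so p = 34/9 ≈ 3.7778 and q = 145/9 ≈ 16.1111.
%Δp = (3.7778 − 5) / 5 × 100 = -24.44%.

-24.44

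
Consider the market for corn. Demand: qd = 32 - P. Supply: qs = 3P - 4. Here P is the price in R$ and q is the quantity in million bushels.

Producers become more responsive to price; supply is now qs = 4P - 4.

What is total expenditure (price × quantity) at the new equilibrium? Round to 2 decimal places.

178.56

Before the shock: 32 - P = 3P - 4 ⇒ 36 = 4P ⇒ P = 9, q = 23.
The shock moves the curves to qd = 32 - P and qs = 4P - 4.
Clearing the new market: 32 - P = 4P - 4, so P = 7.2 and q = 24.8.
New expenditure = 7.2 × 24.8 = 178.56.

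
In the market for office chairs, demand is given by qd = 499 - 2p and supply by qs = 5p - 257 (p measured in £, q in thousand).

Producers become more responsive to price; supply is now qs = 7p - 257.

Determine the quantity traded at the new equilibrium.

331

Original equilibrium: 499 - 2p = 5p - 257 gives 756 = 7p, so p = 108 and q = 283.
The shock moves the curves to qd = 499 - 2p and qs = 7p - 257.
Clearing the new market: 499 - 2p = 7p - 257, so p = 84 and q = 331.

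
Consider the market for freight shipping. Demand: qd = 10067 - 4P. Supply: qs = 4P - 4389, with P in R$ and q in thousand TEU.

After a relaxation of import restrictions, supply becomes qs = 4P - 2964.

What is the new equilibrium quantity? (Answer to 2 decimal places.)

Solve the original market: 10067 - 4P = 4P - 4389, hence P = 1807 and q = 2839.
The new curves are qd = 10067 - 4P (demand) and qs = 4P - 2964 (supply).
Clearing the new market: 10067 - 4P = 4P - 2964, so P = 1628.875 and q = 3551.5.

3551.50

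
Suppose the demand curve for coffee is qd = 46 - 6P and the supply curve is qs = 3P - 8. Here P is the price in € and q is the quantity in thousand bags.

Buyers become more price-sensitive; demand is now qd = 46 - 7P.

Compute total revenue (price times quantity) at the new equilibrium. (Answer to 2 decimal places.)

44.28

Solve the original market: 46 - 6P = 3P - 8, hence P = 6 and q = 10.
The new curves are qd = 46 - 7P (demand) and qs = 3P - 8 (supply).
New equilibrium: 46 - 7P = 3P - 8 ⇒ 54 = 10P ⇒ P = 5.4, q = 8.2.
New expenditure = 5.4 × 8.2 = 44.28.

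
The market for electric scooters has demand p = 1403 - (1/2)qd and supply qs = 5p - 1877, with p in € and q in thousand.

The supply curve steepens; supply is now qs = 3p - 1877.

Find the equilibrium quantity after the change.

932.8

Solve the original market: 2806 - 2p = 5p - 1877, hence p = 669 and q = 1468.
The shock moves the curves to qd = 2806 - 2p and qs = 3p - 1877.
Clearing the new market: 2806 - 2p = 3p - 1877, so p = 936.6 and q = 932.8.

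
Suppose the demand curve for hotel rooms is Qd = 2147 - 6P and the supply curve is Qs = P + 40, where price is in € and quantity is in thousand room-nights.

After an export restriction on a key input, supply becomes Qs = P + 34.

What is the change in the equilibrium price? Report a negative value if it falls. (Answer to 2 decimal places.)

+0.86

Original equilibrium: 2147 - 6P = P + 40 gives 2107 = 7P, so P = 301 and Q = 341.
The new curves are Qd = 2147 - 6P (demand) and Qs = P + 34 (supply).
Equate the new curves: 2147 - 6P = P + 34, giving 2113 = 7P, P = 2113/7 ≈ 301.8571, Q = 2351/7 ≈ 335.8571.
ΔP = 301.8571 − 301 = +0.86.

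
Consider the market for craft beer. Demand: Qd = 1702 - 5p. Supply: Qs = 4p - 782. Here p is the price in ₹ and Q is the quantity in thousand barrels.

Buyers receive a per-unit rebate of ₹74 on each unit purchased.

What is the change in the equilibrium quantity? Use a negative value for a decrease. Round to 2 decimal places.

Solve the original market: 1702 - 5p = 4p - 782, hence p = 276 and Q = 322.
Since buyers' out-of-pocket price is the market price minus the rebate, the effective demand curve becomes Qd = 2072 - 5p.
Equate the new curves: 2072 - 5p = 4p - 782, giving 2854 = 9p, p = 2854/9 ≈ 317.1111, Q = 4378/9 ≈ 486.4444.
ΔQ = 486.4444 − 322 = +164.44.

+164.44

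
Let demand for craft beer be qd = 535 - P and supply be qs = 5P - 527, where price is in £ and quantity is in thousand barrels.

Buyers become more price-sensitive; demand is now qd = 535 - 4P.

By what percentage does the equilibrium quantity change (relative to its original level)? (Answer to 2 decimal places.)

-82.40

Before the shock: 535 - P = 5P - 527 ⇒ 1062 = 6P ⇒ P = 177, q = 358.
With the change applied: demand qd = 535 - 4P, supply qs = 5P - 527.
New equilibrium: 535 - 4P = 5P - 527 ⇒ 1062 = 9P ⇒ P = 118, q = 63.
%Δq = (63 − 358) / 358 × 100 = -82.40%.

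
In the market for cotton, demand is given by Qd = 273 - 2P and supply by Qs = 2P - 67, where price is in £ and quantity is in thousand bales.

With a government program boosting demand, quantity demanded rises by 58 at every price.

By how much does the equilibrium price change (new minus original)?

+14.5

Original equilibrium: 273 - 2P = 2P - 67 gives 340 = 4P, so P = 85 and Q = 103.
The new curves are Qd = 331 - 2P (demand) and Qs = 2P - 67 (supply).
Clearing the new market: 331 - 2P = 2P - 67, so P = 99.5 and Q = 132.
ΔP = 99.5 − 85 = +14.5.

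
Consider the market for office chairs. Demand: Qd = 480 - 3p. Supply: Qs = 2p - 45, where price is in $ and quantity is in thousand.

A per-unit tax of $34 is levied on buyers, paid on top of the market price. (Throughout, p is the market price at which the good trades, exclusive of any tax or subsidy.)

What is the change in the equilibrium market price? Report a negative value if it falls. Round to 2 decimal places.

-20.40

Before the shock: 480 - 3p = 2p - 45 ⇒ 525 = 5p ⇒ p = 105, Q = 165.
Since buyers pay the price plus the tax, the effective demand curve becomes Qd = 378 - 3p.
Clearing the new market: 378 - 3p = 2p - 45, so p = 84.6 and Q = 124.2.
Δp = 84.6 − 105 = -20.40.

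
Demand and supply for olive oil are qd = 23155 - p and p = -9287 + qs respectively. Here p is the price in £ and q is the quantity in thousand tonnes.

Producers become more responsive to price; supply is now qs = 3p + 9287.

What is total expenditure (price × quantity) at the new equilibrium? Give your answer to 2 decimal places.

68258296.00

Initially, 23155 - p = p + 9287, so 13868 = 2p and p = 6934, q = 16221.
With the change applied: demand qd = 23155 - p, supply qs = 3p + 9287.
New equilibrium: 23155 - p = 3p + 9287 ⇒ 13868 = 4p ⇒ p = 3467, q = 19688.
New expenditure = 3467 × 19688 = 68258296.00.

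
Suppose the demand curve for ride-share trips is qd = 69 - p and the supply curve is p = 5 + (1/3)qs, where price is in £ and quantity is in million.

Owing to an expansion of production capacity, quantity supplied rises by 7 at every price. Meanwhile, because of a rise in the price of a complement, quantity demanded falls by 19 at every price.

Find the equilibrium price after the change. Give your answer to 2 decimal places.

14.50

Solve the original market: 69 - p = 3p - 15, hence p = 21 and q = 48.
With the change applied: demand qd = 50 - p, supply qs = 3p - 8.
Clearing the new market: 50 - p = 3p - 8, so p = 14.5 and q = 35.5.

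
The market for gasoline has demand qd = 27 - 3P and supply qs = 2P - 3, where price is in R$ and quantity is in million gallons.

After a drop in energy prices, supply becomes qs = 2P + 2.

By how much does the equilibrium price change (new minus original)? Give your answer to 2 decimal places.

Initially, 27 - 3P = 2P - 3, so 30 = 5P and P = 6, q = 9.
The shock moves the curves to qd = 27 - 3P and qs = 2P + 2.
New equilibrium: 27 - 3P = 2P + 2 ⇒ 25 = 5P ⇒ P = 5, q = 12.
ΔP = 5 − 6 = -1.00.

-1.00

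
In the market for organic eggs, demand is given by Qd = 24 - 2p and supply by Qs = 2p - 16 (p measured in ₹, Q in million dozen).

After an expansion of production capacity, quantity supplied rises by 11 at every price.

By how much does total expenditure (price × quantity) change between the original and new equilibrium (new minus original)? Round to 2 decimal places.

+28.88

Initially, 24 - 2p = 2p - 16, so 40 = 4p and p = 10, Q = 4.
With the change applied: demand Qd = 24 - 2p, supply Qs = 2p - 5.
Setting them equal: 24 - 2p = 2p - 5 → 29 = 4p, so p = 7.25 and Q = 9.5.
Expenditure moves from 10×4 = 40 to 7.25×9.5 = 68.875; change = +28.88.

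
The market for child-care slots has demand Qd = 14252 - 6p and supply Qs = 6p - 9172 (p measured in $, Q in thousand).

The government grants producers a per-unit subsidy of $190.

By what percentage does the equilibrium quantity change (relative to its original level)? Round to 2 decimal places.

+22.44

Original equilibrium: 14252 - 6p = 6p - 9172 gives 23424 = 12p, so p = 1952 and Q = 2540.
Since sellers receive the price plus the subsidy, the effective supply curve becomes Qs = 6p - 8032.
Equate the new curves: 14252 - 6p = 6p - 8032, giving 22284 = 12p, p = 1857, Q = 3110.
%ΔQ = (3110 − 2540) / 2540 × 100 = +22.44%.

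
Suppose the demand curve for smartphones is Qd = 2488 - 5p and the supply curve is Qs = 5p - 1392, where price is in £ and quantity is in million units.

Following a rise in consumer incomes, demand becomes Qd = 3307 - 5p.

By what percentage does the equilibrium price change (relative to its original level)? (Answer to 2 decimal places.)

+21.11

Original equilibrium: 2488 - 5p = 5p - 1392 gives 3880 = 10p, so p = 388 and Q = 548.
After the shift, demand is Qd = 3307 - 5p and supply is Qs = 5p - 1392.
Clearing the new market: 3307 - 5p = 5p - 1392, so p = 469.9 and Q = 957.5.
%Δp = (469.9 − 388) / 388 × 100 = +21.11%.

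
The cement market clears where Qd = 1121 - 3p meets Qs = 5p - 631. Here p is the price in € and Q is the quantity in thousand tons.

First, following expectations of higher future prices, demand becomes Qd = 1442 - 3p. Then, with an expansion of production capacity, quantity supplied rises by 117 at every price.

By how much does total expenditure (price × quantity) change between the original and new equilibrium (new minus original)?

+71612.25

Initially, 1121 - 3p = 5p - 631, so 1752 = 8p and p = 219, Q = 464.
With the change applied: demand Qd = 1442 - 3p, supply Qs = 5p - 514.
New equilibrium: 1442 - 3p = 5p - 514 ⇒ 1956 = 8p ⇒ p = 244.5, Q = 708.5.
Expenditure moves from 219×464 = 101616 to 244.5×708.5 = 173228.25; change = +71612.25.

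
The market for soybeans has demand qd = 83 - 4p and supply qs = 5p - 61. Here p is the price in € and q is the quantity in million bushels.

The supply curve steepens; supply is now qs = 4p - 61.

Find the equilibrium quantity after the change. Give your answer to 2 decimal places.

11.00

Original equilibrium: 83 - 4p = 5p - 61 gives 144 = 9p, so p = 16 and q = 19.
The new curves are qd = 83 - 4p (demand) and qs = 4p - 61 (supply).
New equilibrium: 83 - 4p = 4p - 61 ⇒ 144 = 8p ⇒ p = 18, q = 11.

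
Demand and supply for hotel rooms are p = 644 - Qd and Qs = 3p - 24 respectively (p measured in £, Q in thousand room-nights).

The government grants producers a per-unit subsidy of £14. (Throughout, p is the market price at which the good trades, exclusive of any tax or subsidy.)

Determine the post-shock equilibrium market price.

Initially, 644 - p = 3p - 24, so 668 = 4p and p = 167, Q = 477.
Since sellers receive the price plus the subsidy, the effective supply curve becomes Qs = 3p + 18.
New equilibrium: 644 - p = 3p + 18 ⇒ 626 = 4p ⇒ p = 156.5, Q = 487.5.

156.5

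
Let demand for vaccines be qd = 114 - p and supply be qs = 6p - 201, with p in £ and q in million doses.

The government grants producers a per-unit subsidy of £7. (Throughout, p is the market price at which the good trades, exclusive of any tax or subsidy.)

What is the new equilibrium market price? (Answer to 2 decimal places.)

39.00

Solve the original market: 114 - p = 6p - 201, hence p = 45 and q = 69.
Since sellers receive the price plus the subsidy, the effective supply curve becomes qs = 6p - 159.
Equate the new curves: 114 - p = 6p - 159, giving 273 = 7p, p = 39, q = 75.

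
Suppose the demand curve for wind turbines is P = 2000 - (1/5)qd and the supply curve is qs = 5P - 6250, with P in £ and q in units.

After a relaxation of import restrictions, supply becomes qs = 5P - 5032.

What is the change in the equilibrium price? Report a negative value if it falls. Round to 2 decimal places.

Original equilibrium: 10000 - 5P = 5P - 6250 gives 16250 = 10P, so P = 1625 and q = 1875.
With the change applied: demand qd = 10000 - 5P, supply qs = 5P - 5032.
Clearing the new market: 10000 - 5P = 5P - 5032, so P = 1503.2 and q = 2484.
ΔP = 1503.2 − 1625 = -121.80.

-121.80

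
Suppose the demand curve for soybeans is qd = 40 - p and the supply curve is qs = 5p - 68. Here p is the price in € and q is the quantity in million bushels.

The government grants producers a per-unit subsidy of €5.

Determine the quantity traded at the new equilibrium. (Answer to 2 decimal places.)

Initially, 40 - p = 5p - 68, so 108 = 6p and p = 18, q = 22.
Since sellers receive the price plus the subsidy, the effective supply curve becomes qs = 5p - 43.
New equilibrium: 40 - p = 5p - 43 ⇒ 83 = 6p ⇒ p = 83/6 ≈ 13.8333, q = 157/6 ≈ 26.1667.

26.17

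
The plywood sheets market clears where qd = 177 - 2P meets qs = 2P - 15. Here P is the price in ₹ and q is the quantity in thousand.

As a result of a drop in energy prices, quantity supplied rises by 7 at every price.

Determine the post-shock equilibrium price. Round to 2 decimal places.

Solve the original market: 177 - 2P = 2P - 15, hence P = 48 and q = 81.
The shock moves the curves to qd = 177 - 2P and qs = 2P - 8.
Equate the new curves: 177 - 2P = 2P - 8, giving 185 = 4P, P = 46.25, q = 84.5.

46.25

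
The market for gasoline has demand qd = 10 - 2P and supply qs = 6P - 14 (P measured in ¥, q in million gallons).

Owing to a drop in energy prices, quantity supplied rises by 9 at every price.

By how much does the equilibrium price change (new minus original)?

Initially, 10 - 2P = 6P - 14, so 24 = 8P and P = 3, q = 4.
With the change applied: demand qd = 10 - 2P, supply qs = 6P - 5.
Equate the new curves: 10 - 2P = 6P - 5, giving 15 = 8P, P = 1.875, q = 6.25.
ΔP = 1.875 − 3 = -1.125.

-1.125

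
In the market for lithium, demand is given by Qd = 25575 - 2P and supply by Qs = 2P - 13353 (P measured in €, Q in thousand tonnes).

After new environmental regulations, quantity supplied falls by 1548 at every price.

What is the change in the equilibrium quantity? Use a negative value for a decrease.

Solve the original market: 25575 - 2P = 2P - 13353, hence P = 9732 and Q = 6111.
After the shift, demand is Qd = 25575 - 2P and supply is Qs = 2P - 14901.
Equate the new curves: 25575 - 2P = 2P - 14901, giving 40476 = 4P, P = 10119, Q = 5337.
ΔQ = 5337 − 6111 = -774.

-774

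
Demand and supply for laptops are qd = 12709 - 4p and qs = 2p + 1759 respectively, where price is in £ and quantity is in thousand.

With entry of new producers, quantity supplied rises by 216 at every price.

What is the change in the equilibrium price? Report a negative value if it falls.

Initially, 12709 - 4p = 2p + 1759, so 10950 = 6p and p = 1825, q = 5409.
After the shift, demand is qd = 12709 - 4p and supply is qs = 2p + 1975.
New equilibrium: 12709 - 4p = 2p + 1975 ⇒ 10734 = 6p ⇒ p = 1789, q = 5553.
Δp = 1789 − 1825 = -36.

-36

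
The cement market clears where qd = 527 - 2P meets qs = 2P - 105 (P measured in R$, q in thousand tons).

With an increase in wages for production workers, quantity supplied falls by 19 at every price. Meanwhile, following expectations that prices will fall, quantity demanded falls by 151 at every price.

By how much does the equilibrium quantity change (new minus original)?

-85

Before the shock: 527 - 2P = 2P - 105 ⇒ 632 = 4P ⇒ P = 158, q = 211.
With the change applied: demand qd = 376 - 2P, supply qs = 2P - 124.
Equate the new curves: 376 - 2P = 2P - 124, giving 500 = 4P, P = 125, q = 126.
Δq = 126 − 211 = -85.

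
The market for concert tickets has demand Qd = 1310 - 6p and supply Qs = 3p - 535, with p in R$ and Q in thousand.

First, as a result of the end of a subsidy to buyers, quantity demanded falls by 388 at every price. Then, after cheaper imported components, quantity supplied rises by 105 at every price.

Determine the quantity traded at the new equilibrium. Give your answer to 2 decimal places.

Before the shock: 1310 - 6p = 3p - 535 ⇒ 1845 = 9p ⇒ p = 205, Q = 80.
After the shift, demand is Qd = 922 - 6p and supply is Qs = 3p - 430.
Equate the new curves: 922 - 6p = 3p - 430, giving 1352 = 9p, p = 1352/9 ≈ 150.2222, Q = 62/3 ≈ 20.6667.

20.67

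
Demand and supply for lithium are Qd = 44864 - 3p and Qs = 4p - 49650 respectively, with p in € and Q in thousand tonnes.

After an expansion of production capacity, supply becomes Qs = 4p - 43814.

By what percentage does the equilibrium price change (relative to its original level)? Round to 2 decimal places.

-6.17

Solve the original market: 44864 - 3p = 4p - 49650, hence p = 13502 and Q = 4358.
With the change applied: demand Qd = 44864 - 3p, supply Qs = 4p - 43814.
New equilibrium: 44864 - 3p = 4p - 43814 ⇒ 88678 = 7p ⇒ p = 88678/7 ≈ 12668.2857, Q = 48014/7 ≈ 6859.1429.
%Δp = (12668.2857 − 13502) / 13502 × 100 = -6.17%.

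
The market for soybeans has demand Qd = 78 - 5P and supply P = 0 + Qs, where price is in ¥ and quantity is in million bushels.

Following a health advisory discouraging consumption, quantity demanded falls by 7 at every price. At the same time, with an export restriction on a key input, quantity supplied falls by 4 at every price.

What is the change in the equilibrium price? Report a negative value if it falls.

Solve the original market: 78 - 5P = P, hence P = 13 and Q = 13.
After the shift, demand is Qd = 71 - 5P and supply is Qs = P - 4.
Setting them equal: 71 - 5P = P - 4 → 75 = 6P, so P = 12.5 and Q = 8.5.
ΔP = 12.5 − 13 = -0.5.

-0.5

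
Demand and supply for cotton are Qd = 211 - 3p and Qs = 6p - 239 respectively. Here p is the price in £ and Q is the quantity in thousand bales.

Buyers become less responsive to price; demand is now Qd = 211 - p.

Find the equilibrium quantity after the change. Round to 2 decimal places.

Solve the original market: 211 - 3p = 6p - 239, hence p = 50 and Q = 61.
With the change applied: demand Qd = 211 - p, supply Qs = 6p - 239.
Equate the new curves: 211 - p = 6p - 239, giving 450 = 7p, p = 450/7 ≈ 64.2857, Q = 1027/7 ≈ 146.7143.

146.71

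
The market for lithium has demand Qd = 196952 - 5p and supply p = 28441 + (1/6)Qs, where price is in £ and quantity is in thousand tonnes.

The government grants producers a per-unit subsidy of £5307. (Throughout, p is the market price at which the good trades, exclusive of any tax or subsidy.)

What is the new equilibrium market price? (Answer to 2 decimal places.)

30523.27

Initially, 196952 - 5p = 6p - 170646, so 367598 = 11p and p = 33418, Q = 29862.
Since sellers receive the price plus the subsidy, the effective supply curve becomes Qs = 6p - 138804.
Clearing the new market: 196952 - 5p = 6p - 138804, so p = 335756/11 ≈ 30523.2727 and Q = 487692/11 ≈ 44335.6364.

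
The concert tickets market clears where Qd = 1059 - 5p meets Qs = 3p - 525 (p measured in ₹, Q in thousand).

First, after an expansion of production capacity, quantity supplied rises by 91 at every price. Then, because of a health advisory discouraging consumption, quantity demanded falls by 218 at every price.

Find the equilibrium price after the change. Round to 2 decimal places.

159.38

Original equilibrium: 1059 - 5p = 3p - 525 gives 1584 = 8p, so p = 198 and Q = 69.
The new curves are Qd = 841 - 5p (demand) and Qs = 3p - 434 (supply).
Clearing the new market: 841 - 5p = 3p - 434, so p = 159.375 and Q = 44.125.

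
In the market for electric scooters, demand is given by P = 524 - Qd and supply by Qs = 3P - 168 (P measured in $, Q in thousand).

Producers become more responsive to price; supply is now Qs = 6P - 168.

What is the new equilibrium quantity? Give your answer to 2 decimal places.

Solve the original market: 524 - P = 3P - 168, hence P = 173 and Q = 351.
The shock moves the curves to Qd = 524 - P and Qs = 6P - 168.
Equate the new curves: 524 - P = 6P - 168, giving 692 = 7P, P = 692/7 ≈ 98.8571, Q = 2976/7 ≈ 425.1429.

425.14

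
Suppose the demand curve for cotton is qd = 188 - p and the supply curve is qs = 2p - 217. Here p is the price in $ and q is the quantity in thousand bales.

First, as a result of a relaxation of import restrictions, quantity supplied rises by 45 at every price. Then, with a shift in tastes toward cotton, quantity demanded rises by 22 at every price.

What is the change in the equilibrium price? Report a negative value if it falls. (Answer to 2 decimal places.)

Initially, 188 - p = 2p - 217, so 405 = 3p and p = 135, q = 53.
The shock moves the curves to qd = 210 - p and qs = 2p - 172.
New equilibrium: 210 - p = 2p - 172 ⇒ 382 = 3p ⇒ p = 382/3 ≈ 127.3333, q = 248/3 ≈ 82.6667.
Δp = 127.3333 − 135 = -7.67.

-7.67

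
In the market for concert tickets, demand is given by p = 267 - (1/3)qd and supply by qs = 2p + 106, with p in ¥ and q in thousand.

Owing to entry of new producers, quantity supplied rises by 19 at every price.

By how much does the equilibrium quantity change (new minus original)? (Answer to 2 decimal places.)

+11.40

Solve the original market: 801 - 3p = 2p + 106, hence p = 139 and q = 384.
With the change applied: demand qd = 801 - 3p, supply qs = 2p + 125.
New equilibrium: 801 - 3p = 2p + 125 ⇒ 676 = 5p ⇒ p = 135.2, q = 395.4.
Δq = 395.4 − 384 = +11.40.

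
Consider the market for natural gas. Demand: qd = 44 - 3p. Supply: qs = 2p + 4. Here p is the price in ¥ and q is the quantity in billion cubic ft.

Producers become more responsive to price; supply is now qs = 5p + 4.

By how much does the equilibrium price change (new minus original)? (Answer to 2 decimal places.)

Initially, 44 - 3p = 2p + 4, so 40 = 5p and p = 8, q = 20.
The new curves are qd = 44 - 3p (demand) and qs = 5p + 4 (supply).
Clearing the new market: 44 - 3p = 5p + 4, so p = 5 and q = 29.
Δp = 5 − 8 = -3.00.

-3.00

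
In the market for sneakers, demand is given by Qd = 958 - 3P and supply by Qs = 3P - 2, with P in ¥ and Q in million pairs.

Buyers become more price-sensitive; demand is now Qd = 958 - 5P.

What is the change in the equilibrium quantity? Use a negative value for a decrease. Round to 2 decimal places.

-120.00

Solve the original market: 958 - 3P = 3P - 2, hence P = 160 and Q = 478.
The new curves are Qd = 958 - 5P (demand) and Qs = 3P - 2 (supply).
Equate the new curves: 958 - 5P = 3P - 2, giving 960 = 8P, P = 120, Q = 358.
ΔQ = 358 − 478 = -120.00.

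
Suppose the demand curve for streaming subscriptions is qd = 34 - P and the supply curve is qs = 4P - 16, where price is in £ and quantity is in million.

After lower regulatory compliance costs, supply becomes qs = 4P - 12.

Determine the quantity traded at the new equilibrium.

Before the shock: 34 - P = 4P - 16 ⇒ 50 = 5P ⇒ P = 10, q = 24.
The new curves are qd = 34 - P (demand) and qs = 4P - 12 (supply).
New equilibrium: 34 - P = 4P - 12 ⇒ 46 = 5P ⇒ P = 9.2, q = 24.8.

24.8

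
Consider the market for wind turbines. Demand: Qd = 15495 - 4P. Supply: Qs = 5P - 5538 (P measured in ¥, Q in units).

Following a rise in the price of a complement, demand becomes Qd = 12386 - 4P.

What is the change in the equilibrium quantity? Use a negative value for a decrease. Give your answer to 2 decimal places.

-1727.22

Solve the original market: 15495 - 4P = 5P - 5538, hence P = 2337 and Q = 6147.
The shock moves the curves to Qd = 12386 - 4P and Qs = 5P - 5538.
Setting them equal: 12386 - 4P = 5P - 5538 → 17924 = 9P, so P = 17924/9 ≈ 1991.5556 and Q = 39778/9 ≈ 4419.7778.
ΔQ = 4419.7778 − 6147 = -1727.22.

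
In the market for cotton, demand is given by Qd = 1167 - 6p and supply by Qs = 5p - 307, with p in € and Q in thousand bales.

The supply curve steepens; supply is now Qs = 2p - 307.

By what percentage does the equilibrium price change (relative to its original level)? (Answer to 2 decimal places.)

+37.50

Before the shock: 1167 - 6p = 5p - 307 ⇒ 1474 = 11p ⇒ p = 134, Q = 363.
The shock moves the curves to Qd = 1167 - 6p and Qs = 2p - 307.
New equilibrium: 1167 - 6p = 2p - 307 ⇒ 1474 = 8p ⇒ p = 184.25, Q = 61.5.
%Δp = (184.25 − 134) / 134 × 100 = +37.50%.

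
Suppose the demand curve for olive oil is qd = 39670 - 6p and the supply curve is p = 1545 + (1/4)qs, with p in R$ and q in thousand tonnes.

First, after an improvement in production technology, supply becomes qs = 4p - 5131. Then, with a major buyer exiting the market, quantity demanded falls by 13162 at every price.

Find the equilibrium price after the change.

Before the shock: 39670 - 6p = 4p - 6180 ⇒ 45850 = 10p ⇒ p = 4585, q = 12160.
The shock moves the curves to qd = 26508 - 6p and qs = 4p - 5131.
Clearing the new market: 26508 - 6p = 4p - 5131, so p = 3163.9 and q = 7524.6.

3163.9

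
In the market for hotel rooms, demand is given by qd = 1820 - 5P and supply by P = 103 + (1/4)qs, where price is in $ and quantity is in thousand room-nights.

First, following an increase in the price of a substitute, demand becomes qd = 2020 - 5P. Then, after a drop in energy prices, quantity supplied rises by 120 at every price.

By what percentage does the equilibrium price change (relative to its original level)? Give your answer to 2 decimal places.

+3.58

Initially, 1820 - 5P = 4P - 412, so 2232 = 9P and P = 248, q = 580.
The new curves are qd = 2020 - 5P (demand) and qs = 4P - 292 (supply).
Setting them equal: 2020 - 5P = 4P - 292 → 2312 = 9P, so P = 2312/9 ≈ 256.8889 and q = 6620/9 ≈ 735.5556.
%ΔP = (256.8889 − 248) / 248 × 100 = +3.58%.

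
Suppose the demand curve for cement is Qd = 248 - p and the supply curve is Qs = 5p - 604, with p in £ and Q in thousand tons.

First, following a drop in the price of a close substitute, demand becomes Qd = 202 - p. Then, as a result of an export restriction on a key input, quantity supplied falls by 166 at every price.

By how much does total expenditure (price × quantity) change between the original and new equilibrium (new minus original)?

Initially, 248 - p = 5p - 604, so 852 = 6p and p = 142, Q = 106.
With the change applied: demand Qd = 202 - p, supply Qs = 5p - 770.
Clearing the new market: 202 - p = 5p - 770, so p = 162 and Q = 40.
Expenditure moves from 142×106 = 15052 to 162×40 = 6480; change = -8572.

-8572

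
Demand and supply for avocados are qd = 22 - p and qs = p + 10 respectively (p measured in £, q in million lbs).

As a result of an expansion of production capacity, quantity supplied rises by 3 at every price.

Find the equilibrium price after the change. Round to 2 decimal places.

Solve the original market: 22 - p = p + 10, hence p = 6 and q = 16.
With the change applied: demand qd = 22 - p, supply qs = p + 13.
Setting them equal: 22 - p = p + 13 → 9 = 2p, so p = 4.5 and q = 17.5.

4.50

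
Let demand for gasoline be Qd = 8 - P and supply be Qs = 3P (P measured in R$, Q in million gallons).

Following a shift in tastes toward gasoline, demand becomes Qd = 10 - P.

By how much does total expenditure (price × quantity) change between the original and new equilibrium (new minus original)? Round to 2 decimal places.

+6.75

Before the shock: 8 - P = 3P ⇒ 8 = 4P ⇒ P = 2, Q = 6.
The new curves are Qd = 10 - P (demand) and Qs = 3P (supply).
Setting them equal: 10 - P = 3P → 10 = 4P, so P = 2.5 and Q = 7.5.
Expenditure moves from 2×6 = 12 to 2.5×7.5 = 18.75; change = +6.75.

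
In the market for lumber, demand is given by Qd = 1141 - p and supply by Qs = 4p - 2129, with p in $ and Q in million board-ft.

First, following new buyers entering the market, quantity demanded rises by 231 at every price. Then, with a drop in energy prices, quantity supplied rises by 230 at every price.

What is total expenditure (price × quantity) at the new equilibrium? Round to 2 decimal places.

469584.76

Before the shock: 1141 - p = 4p - 2129 ⇒ 3270 = 5p ⇒ p = 654, Q = 487.
After the shift, demand is Qd = 1372 - p and supply is Qs = 4p - 1899.
Equate the new curves: 1372 - p = 4p - 1899, giving 3271 = 5p, p = 654.2, Q = 717.8.
New expenditure = 654.2 × 717.8 = 469584.76.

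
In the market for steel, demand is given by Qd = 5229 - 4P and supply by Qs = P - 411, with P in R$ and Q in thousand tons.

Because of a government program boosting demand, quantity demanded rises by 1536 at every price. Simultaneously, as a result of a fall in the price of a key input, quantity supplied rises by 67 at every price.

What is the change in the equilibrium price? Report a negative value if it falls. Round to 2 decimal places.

Original equilibrium: 5229 - 4P = P - 411 gives 5640 = 5P, so P = 1128 and Q = 717.
After the shift, demand is Qd = 6765 - 4P and supply is Qs = P - 344.
Equate the new curves: 6765 - 4P = P - 344, giving 7109 = 5P, P = 1421.8, Q = 1077.8.
ΔP = 1421.8 − 1128 = +293.80.

+293.80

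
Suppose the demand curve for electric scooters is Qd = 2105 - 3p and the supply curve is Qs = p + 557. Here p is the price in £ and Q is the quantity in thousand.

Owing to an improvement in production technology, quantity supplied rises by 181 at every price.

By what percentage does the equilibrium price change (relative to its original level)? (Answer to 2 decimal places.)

Before the shock: 2105 - 3p = p + 557 ⇒ 1548 = 4p ⇒ p = 387, Q = 944.
The new curves are Qd = 2105 - 3p (demand) and Qs = p + 738 (supply).
Equate the new curves: 2105 - 3p = p + 738, giving 1367 = 4p, p = 341.75, Q = 1079.75.
%Δp = (341.75 − 387) / 387 × 100 = -11.69%.

-11.69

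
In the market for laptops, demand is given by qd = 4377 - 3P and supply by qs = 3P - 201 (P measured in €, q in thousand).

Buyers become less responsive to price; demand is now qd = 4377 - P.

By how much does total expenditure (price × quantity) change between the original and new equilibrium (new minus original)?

+2106452.25

Initially, 4377 - 3P = 3P - 201, so 4578 = 6P and P = 763, q = 2088.
The new curves are qd = 4377 - P (demand) and qs = 3P - 201 (supply).
Equate the new curves: 4377 - P = 3P - 201, giving 4578 = 4P, P = 1144.5, q = 3232.5.
Expenditure moves from 763×2088 = 1593144 to 1144.5×3232.5 = 3699596.25; change = +2106452.25.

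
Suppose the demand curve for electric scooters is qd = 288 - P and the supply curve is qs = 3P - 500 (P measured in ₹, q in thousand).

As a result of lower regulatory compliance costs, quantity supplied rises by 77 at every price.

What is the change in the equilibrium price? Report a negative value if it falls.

Solve the original market: 288 - P = 3P - 500, hence P = 197 and q = 91.
The shock moves the curves to qd = 288 - P and qs = 3P - 423.
Clearing the new market: 288 - P = 3P - 423, so P = 177.75 and q = 110.25.
ΔP = 177.75 − 197 = -19.25.

-19.25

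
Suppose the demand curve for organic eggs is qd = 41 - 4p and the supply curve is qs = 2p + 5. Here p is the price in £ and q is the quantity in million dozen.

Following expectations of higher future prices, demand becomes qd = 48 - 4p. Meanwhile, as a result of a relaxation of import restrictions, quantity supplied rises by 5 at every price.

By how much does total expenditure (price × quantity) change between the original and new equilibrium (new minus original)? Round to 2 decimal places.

Solve the original market: 41 - 4p = 2p + 5, hence p = 6 and q = 17.
With the change applied: demand qd = 48 - 4p, supply qs = 2p + 10.
Equate the new curves: 48 - 4p = 2p + 10, giving 38 = 6p, p = 19/3 ≈ 6.3333, q = 68/3 ≈ 22.6667.
Expenditure moves from 6×17 = 102 to 6.3333×22.6667 = 143.5556; change = +41.56.

+41.56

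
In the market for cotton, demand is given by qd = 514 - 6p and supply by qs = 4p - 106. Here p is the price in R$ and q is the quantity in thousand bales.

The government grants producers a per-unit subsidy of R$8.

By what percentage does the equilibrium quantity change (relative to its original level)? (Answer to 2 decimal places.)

+13.52

Before the shock: 514 - 6p = 4p - 106 ⇒ 620 = 10p ⇒ p = 62, q = 142.
Since sellers receive the price plus the subsidy, the effective supply curve becomes qs = 4p - 74.
New equilibrium: 514 - 6p = 4p - 74 ⇒ 588 = 10p ⇒ p = 58.8, q = 161.2.
%Δq = (161.2 − 142) / 142 × 100 = +13.52%.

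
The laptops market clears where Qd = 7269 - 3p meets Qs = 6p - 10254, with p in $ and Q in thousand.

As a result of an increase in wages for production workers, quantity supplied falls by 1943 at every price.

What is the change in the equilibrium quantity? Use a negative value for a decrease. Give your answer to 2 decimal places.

-647.67

Original equilibrium: 7269 - 3p = 6p - 10254 gives 17523 = 9p, so p = 1947 and Q = 1428.
After the shift, demand is Qd = 7269 - 3p and supply is Qs = 6p - 12197.
New equilibrium: 7269 - 3p = 6p - 12197 ⇒ 19466 = 9p ⇒ p = 19466/9 ≈ 2162.8889, Q = 2341/3 ≈ 780.3333.
ΔQ = 780.3333 − 1428 = -647.67.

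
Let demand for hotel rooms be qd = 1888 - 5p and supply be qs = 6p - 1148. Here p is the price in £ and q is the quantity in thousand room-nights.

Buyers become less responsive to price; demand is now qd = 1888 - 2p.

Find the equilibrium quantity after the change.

Solve the original market: 1888 - 5p = 6p - 1148, hence p = 276 and q = 508.
The new curves are qd = 1888 - 2p (demand) and qs = 6p - 1148 (supply).
Equate the new curves: 1888 - 2p = 6p - 1148, giving 3036 = 8p, p = 379.5, q = 1129.

1129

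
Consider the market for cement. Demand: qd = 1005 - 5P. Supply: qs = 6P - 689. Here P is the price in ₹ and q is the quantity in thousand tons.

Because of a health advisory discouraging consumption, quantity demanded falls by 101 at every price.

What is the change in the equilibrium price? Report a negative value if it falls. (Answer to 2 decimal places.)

Initially, 1005 - 5P = 6P - 689, so 1694 = 11P and P = 154, q = 235.
After the shift, demand is qd = 904 - 5P and supply is qs = 6P - 689.
New equilibrium: 904 - 5P = 6P - 689 ⇒ 1593 = 11P ⇒ P = 1593/11 ≈ 144.8182, q = 1979/11 ≈ 179.9091.
ΔP = 144.8182 − 154 = -9.18.

-9.18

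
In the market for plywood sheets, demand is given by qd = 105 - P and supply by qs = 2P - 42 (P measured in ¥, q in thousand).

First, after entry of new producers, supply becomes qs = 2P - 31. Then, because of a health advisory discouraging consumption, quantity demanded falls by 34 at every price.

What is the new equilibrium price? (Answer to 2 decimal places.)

34.00

Solve the original market: 105 - P = 2P - 42, hence P = 49 and q = 56.
The new curves are qd = 71 - P (demand) and qs = 2P - 31 (supply).
New equilibrium: 71 - P = 2P - 31 ⇒ 102 = 3P ⇒ P = 34, q = 37.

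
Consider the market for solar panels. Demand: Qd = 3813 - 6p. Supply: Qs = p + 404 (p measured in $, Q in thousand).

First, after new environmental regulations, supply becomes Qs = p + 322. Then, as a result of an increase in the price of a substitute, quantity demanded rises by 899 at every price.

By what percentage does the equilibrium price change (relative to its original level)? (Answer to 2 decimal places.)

+28.78

Solve the original market: 3813 - 6p = p + 404, hence p = 487 and Q = 891.
The new curves are Qd = 4712 - 6p (demand) and Qs = p + 322 (supply).
Setting them equal: 4712 - 6p = p + 322 → 4390 = 7p, so p = 4390/7 ≈ 627.1429 and Q = 6644/7 ≈ 949.1429.
%Δp = (627.1429 − 487) / 487 × 100 = +28.78%.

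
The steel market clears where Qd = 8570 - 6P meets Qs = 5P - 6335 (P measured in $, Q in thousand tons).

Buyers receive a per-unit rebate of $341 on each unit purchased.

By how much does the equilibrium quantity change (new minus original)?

+930

Original equilibrium: 8570 - 6P = 5P - 6335 gives 14905 = 11P, so P = 1355 and Q = 440.
Since buyers' out-of-pocket price is the market price minus the rebate, the effective demand curve becomes Qd = 10616 - 6P.
Setting them equal: 10616 - 6P = 5P - 6335 → 16951 = 11P, so P = 1541 and Q = 1370.
ΔQ = 1370 − 440 = +930.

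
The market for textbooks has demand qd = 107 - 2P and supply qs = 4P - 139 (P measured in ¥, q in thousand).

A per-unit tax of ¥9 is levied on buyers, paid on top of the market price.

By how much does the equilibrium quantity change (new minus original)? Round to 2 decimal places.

-12.00

Initially, 107 - 2P = 4P - 139, so 246 = 6P and P = 41, q = 25.
Since buyers pay the price plus the tax, the effective demand curve becomes qd = 89 - 2P.
Clearing the new market: 89 - 2P = 4P - 139, so P = 38 and q = 13.
Δq = 13 − 25 = -12.00.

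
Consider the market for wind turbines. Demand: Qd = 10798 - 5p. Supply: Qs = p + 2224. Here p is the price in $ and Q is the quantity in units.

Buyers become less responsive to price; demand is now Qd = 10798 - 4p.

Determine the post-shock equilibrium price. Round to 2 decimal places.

1714.80

Solve the original market: 10798 - 5p = p + 2224, hence p = 1429 and Q = 3653.
The shock moves the curves to Qd = 10798 - 4p and Qs = p + 2224.
Clearing the new market: 10798 - 4p = p + 2224, so p = 1714.8 and Q = 3938.8.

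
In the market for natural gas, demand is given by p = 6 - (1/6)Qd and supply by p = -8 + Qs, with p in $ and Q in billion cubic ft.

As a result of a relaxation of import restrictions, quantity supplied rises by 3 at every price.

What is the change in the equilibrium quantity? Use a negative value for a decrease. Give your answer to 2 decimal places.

+2.57

Initially, 36 - 6p = p + 8, so 28 = 7p and p = 4, Q = 12.
The shock moves the curves to Qd = 36 - 6p and Qs = p + 11.
Clearing the new market: 36 - 6p = p + 11, so p = 25/7 ≈ 3.5714 and Q = 102/7 ≈ 14.5714.
ΔQ = 14.5714 − 12 = +2.57.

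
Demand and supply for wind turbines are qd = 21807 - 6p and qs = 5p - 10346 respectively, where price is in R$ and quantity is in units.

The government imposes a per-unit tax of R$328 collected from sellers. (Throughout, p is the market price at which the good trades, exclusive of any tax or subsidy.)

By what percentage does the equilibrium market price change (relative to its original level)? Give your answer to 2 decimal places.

Before the shock: 21807 - 6p = 5p - 10346 ⇒ 32153 = 11p ⇒ p = 2923, q = 4269.
Since sellers keep the price net of the tax, the effective supply curve becomes qs = 5p - 11986.
Setting them equal: 21807 - 6p = 5p - 11986 → 33793 = 11p, so p = 33793/11 ≈ 3072.0909 and q = 37119/11 ≈ 3374.4545.
%Δp = (3072.0909 − 2923) / 2923 × 100 = +5.10%.

+5.10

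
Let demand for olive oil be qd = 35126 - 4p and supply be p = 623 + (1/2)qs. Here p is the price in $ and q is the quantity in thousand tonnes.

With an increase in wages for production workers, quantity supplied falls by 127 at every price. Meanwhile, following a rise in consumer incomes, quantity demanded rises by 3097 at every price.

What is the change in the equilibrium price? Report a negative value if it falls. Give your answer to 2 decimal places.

Original equilibrium: 35126 - 4p = 2p - 1246 gives 36372 = 6p, so p = 6062 and q = 10878.
With the change applied: demand qd = 38223 - 4p, supply qs = 2p - 1373.
Clearing the new market: 38223 - 4p = 2p - 1373, so p = 19798/3 ≈ 6599.3333 and q = 35477/3 ≈ 11825.6667.
Δp = 6599.3333 − 6062 = +537.33.

+537.33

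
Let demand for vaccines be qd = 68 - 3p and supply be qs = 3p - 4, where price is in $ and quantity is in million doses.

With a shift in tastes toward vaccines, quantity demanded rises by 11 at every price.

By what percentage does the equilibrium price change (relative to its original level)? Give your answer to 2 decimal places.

+15.28

Initially, 68 - 3p = 3p - 4, so 72 = 6p and p = 12, q = 32.
After the shift, demand is qd = 79 - 3p and supply is qs = 3p - 4.
New equilibrium: 79 - 3p = 3p - 4 ⇒ 83 = 6p ⇒ p = 83/6 ≈ 13.8333, q = 37.5.
%Δp = (13.8333 − 12) / 12 × 100 = +15.28%.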